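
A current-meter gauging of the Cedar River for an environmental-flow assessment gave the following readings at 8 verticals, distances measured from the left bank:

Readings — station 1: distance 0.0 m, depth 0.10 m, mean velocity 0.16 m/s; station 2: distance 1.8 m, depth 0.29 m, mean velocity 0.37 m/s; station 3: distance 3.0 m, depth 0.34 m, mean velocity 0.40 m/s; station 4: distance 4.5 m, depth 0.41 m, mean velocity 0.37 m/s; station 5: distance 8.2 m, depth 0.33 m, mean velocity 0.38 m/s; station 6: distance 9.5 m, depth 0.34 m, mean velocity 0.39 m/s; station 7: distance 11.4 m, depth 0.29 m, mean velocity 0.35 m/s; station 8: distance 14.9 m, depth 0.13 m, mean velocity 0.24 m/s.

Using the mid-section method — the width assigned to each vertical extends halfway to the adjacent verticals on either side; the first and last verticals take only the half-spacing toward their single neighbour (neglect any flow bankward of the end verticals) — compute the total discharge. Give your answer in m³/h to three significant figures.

5790 m³/h

w_1 = (1.8 − 0.0)/2 = 0.9 m; q_1 = 0.16 × 0.10 × 0.9 = 0.01440 m³/s
w_2 = (3.0 − 0.0)/2 = 1.5 m; q_2 = 0.37 × 0.29 × 1.5 = 0.1610 m³/s
w_3 = (4.5 − 1.8)/2 = 1.35 m; q_3 = 0.40 × 0.34 × 1.35 = 0.1836 m³/s
w_4 = (8.2 − 3.0)/2 = 2.6 m; q_4 = 0.37 × 0.41 × 2.6 = 0.3944 m³/s
w_5 = (9.5 − 4.5)/2 = 2.5 m; q_5 = 0.38 × 0.33 × 2.5 = 0.3135 m³/s
w_6 = (11.4 − 8.2)/2 = 1.6 m; q_6 = 0.39 × 0.34 × 1.6 = 0.2122 m³/s
w_7 = (14.9 − 9.5)/2 = 2.7 m; q_7 = 0.35 × 0.29 × 2.7 = 0.2741 m³/s
w_8 = (14.9 − 11.4)/2 = 1.75 m; q_8 = 0.24 × 0.13 × 1.75 = 0.05460 m³/s
Q = Σ qᵢ = 1.608 m³/s
= 1.608 × 3600 = 5788 m³/h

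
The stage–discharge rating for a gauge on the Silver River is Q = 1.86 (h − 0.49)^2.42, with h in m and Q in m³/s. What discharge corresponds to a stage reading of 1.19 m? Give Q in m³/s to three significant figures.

Q = 1.86 × (1.19 − 0.49)^2.42 = 1.86 × 0.7^2.42 = 0.7846 m³/s

0.785 m³/s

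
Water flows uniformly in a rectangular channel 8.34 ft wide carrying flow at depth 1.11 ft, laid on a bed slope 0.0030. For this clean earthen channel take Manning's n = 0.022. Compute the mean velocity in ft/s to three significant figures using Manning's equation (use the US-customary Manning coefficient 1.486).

A = b·y = 8.34 × 1.11 = 9.257 ft²
P = b + 2y = 8.34 + 2×1.11 = 10.56 ft
R = A/P = 9.257/10.56 = 0.8766 ft
Q = (1.486/n)·A·R^(2/3)·S^(1/2) = (1.486/0.022) × 9.257 × 0.8766^(2/3) × 0.0030^(1/2) = 31.37 ft³/s
V = Q/A = 31.37/9.257 = 3.389 ft/s

3.39 ft/s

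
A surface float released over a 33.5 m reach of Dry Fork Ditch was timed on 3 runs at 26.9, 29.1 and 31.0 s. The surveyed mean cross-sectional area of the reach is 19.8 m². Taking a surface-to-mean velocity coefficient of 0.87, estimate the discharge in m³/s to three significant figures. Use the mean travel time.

19.9 m³/s

t̄ = (26.9 + 29.1 + 31.0) / 3 = 29 s
v_surface = L / t̄ = 33.5 / 29 = 1.155 m/s
v_mean = 0.87 × 1.155 = 1.005 m/s
Q = A × v_mean = 19.8 × 1.005 = 19.90 m³/s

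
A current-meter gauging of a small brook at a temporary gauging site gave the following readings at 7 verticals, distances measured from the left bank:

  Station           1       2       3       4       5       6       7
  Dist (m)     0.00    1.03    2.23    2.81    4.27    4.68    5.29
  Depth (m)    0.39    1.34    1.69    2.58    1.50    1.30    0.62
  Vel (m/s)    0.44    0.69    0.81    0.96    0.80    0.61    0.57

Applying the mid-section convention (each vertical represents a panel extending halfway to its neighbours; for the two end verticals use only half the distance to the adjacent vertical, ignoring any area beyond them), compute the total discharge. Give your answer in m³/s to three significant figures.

w_1 = (1.03 − 0.00)/2 = 0.515 m; q_1 = 0.44 × 0.39 × 0.515 = 0.08837 m³/s
w_2 = (2.23 − 0.00)/2 = 1.115 m; q_2 = 0.69 × 1.34 × 1.115 = 1.031 m³/s
w_3 = (2.81 − 1.03)/2 = 0.89 m; q_3 = 0.81 × 1.69 × 0.89 = 1.218 m³/s
w_4 = (4.27 − 2.23)/2 = 1.02 m; q_4 = 0.96 × 2.58 × 1.02 = 2.526 m³/s
w_5 = (4.68 − 2.81)/2 = 0.935 m; q_5 = 0.80 × 1.50 × 0.935 = 1.122 m³/s
w_6 = (5.29 − 4.27)/2 = 0.51 m; q_6 = 0.61 × 1.30 × 0.51 = 0.4044 m³/s
w_7 = (5.29 − 4.68)/2 = 0.305 m; q_7 = 0.57 × 0.62 × 0.305 = 0.1078 m³/s
Q = Σ qᵢ = 6.498 m³/s

6.50 m³/s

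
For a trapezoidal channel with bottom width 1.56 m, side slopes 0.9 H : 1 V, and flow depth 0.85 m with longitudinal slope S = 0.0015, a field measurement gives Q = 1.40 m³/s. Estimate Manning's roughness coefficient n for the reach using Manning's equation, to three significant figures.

0.0351

A = (b + z·y)·y = (1.56 + 0.9×0.85)×0.85 = 1.976 m²
P = b + 2y√(1+z²) = 1.56 + 2×0.85×√(1+0.9²) = 3.847 m
R = A/P = 1.976/3.847 = 0.5137 m
n = (1/Q)·A·R^(2/3)·S^(1/2) = (1/1.40) × 1.976 × 0.6414 × 0.03873 = 0.03507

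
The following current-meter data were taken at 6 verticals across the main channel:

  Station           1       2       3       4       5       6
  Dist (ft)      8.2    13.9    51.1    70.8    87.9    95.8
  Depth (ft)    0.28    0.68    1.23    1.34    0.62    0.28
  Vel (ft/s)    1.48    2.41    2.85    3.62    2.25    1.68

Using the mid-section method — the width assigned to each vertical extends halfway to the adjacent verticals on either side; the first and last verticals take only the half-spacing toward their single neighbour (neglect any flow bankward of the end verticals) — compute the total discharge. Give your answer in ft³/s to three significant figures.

w_1 = (13.9 − 8.2)/2 = 2.85 ft; q_1 = 1.48 × 0.28 × 2.85 = 1.181 ft³/s
w_2 = (51.1 − 8.2)/2 = 21.45 ft; q_2 = 2.41 × 0.68 × 21.45 = 35.15 ft³/s
w_3 = (70.8 − 13.9)/2 = 28.45 ft; q_3 = 2.85 × 1.23 × 28.45 = 99.73 ft³/s
w_4 = (87.9 − 51.1)/2 = 18.4 ft; q_4 = 3.62 × 1.34 × 18.4 = 89.25 ft³/s
w_5 = (95.8 − 70.8)/2 = 12.5 ft; q_5 = 2.25 × 0.62 × 12.5 = 17.44 ft³/s
w_6 = (95.8 − 87.9)/2 = 3.95 ft; q_6 = 1.68 × 0.28 × 3.95 = 1.858 ft³/s
Q = Σ qᵢ = 244.6 ft³/s

245 ft³/s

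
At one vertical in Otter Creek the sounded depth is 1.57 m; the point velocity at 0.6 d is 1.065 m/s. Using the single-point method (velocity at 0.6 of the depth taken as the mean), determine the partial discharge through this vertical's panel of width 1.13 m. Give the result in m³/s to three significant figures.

1.89 m³/s

v̄ = v₀.₆ = 1.065 m/s
q = v̄ × d × w = 1.065 × 1.57 × 1.13 = 1.889 m³/s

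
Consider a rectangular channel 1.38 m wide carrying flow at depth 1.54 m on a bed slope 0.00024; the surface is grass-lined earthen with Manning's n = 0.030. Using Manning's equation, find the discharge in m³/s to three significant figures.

A = b·y = 1.38 × 1.54 = 2.125 m²
P = b + 2y = 1.38 + 2×1.54 = 4.460 m
R = A/P = 2.125/4.460 = 0.4765 m
Q = (1/n)·A·R^(2/3)·S^(1/2) = (1/0.030) × 2.125 × 0.4765^(2/3) × 0.00024^(1/2) = 0.6695 m³/s

0.670 m³/s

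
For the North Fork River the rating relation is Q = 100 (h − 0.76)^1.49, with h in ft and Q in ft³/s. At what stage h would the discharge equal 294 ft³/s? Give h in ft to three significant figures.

h − h₀ = (Q/C)^(1/b) = (294/100)^(1/1.49) = 2.062 ft
h = 0.76 + 2.062 = 2.822 ft

2.82 ft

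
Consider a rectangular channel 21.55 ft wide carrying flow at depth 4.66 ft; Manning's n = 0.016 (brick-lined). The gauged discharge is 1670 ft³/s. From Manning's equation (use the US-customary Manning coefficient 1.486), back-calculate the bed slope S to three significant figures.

0.00665

A = b·y = 21.55 × 4.66 = 100.4 ft²
P = b + 2y = 21.55 + 2×4.66 = 30.87 ft
R = A/P = 100.4/30.87 = 3.253 ft
S = (Q·n / (1.486·A·R^(2/3)))² = (1670×0.016 / (1.486×100.4×2.195))² = 0.006651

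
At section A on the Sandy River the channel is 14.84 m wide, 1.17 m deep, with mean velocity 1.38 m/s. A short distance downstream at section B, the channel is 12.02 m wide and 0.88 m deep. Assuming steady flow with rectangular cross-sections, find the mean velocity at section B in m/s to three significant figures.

2.27 m/s

Q = A₁V₁ = (14.84×1.17) × 1.38 = 23.96 m³/s
A₂ = 12.02 × 0.88 = 10.58 m²
V₂ = Q/A₂ = 23.96/10.58 = 2.265 m/s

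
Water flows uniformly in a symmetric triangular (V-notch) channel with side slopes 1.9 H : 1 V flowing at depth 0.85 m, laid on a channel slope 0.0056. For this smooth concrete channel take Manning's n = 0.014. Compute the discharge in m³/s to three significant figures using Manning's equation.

A = z·y² = 1.9×0.85² = 1.373 m²
P = 2y√(1+z²) = 2×0.85×√(1+1.9²) = 3.650 m
R = A/P = 1.373/3.650 = 0.3761 m
Q = (1/n)·A·R^(2/3)·S^(1/2) = (1/0.014) × 1.373 × 0.3761^(2/3) × 0.0056^(1/2) = 3.823 m³/s

3.82 m³/s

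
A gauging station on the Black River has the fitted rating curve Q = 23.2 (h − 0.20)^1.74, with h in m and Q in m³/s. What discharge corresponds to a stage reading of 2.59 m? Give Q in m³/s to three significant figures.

Q = 23.2 × (2.59 − 0.20)^1.74 = 23.2 × 2.39^1.74 = 105.7 m³/s

106 m³/s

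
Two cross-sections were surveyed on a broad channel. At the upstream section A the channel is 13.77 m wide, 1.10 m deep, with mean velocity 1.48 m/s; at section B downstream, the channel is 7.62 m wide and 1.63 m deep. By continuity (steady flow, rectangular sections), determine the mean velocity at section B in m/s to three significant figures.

1.80 m/s

Q = A₁V₁ = (13.77×1.10) × 1.48 = 22.42 m³/s
A₂ = 7.62 × 1.63 = 12.42 m²
V₂ = Q/A₂ = 22.42/12.42 = 1.805 m/s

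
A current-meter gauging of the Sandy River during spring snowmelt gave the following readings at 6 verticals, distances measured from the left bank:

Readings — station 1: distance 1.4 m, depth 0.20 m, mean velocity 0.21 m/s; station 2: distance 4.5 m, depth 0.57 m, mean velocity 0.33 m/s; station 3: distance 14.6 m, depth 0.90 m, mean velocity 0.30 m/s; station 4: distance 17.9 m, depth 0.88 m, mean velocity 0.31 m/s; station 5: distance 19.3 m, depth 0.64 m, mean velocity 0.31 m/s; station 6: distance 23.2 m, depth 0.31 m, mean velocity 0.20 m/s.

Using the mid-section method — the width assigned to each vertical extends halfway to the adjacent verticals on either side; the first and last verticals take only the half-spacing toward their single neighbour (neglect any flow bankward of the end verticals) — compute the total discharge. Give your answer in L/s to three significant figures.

4400 L/s

w_1 = (4.5 − 1.4)/2 = 1.55 m; q_1 = 0.21 × 0.20 × 1.55 = 0.06510 m³/s
w_2 = (14.6 − 1.4)/2 = 6.6 m; q_2 = 0.33 × 0.57 × 6.6 = 1.241 m³/s
w_3 = (17.9 − 4.5)/2 = 6.7 m; q_3 = 0.30 × 0.90 × 6.7 = 1.809 m³/s
w_4 = (19.3 − 14.6)/2 = 2.35 m; q_4 = 0.31 × 0.88 × 2.35 = 0.6411 m³/s
w_5 = (23.2 − 17.9)/2 = 2.65 m; q_5 = 0.31 × 0.64 × 2.65 = 0.5258 m³/s
w_6 = (23.2 − 19.3)/2 = 1.95 m; q_6 = 0.20 × 0.31 × 1.95 = 0.1209 m³/s
Q = Σ qᵢ = 4.403 m³/s
= 4.403 × 1000 = 4403 L/s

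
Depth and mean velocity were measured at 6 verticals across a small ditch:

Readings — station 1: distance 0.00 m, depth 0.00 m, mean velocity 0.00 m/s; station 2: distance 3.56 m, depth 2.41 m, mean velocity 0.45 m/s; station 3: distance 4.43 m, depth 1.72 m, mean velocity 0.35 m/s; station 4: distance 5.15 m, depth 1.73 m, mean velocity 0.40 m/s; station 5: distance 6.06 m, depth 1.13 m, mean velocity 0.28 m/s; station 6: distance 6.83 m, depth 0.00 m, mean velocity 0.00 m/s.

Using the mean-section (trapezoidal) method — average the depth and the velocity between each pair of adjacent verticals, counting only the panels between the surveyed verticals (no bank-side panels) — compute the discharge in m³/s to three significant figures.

2.65 m³/s

Panel 1-2: Δb = 3.56 m, d̄ = (0.00+2.41)/2 = 1.205, v̄ = (0.00+0.45)/2 = 0.225 → q = 3.56×1.205×0.225 = 0.9652 m³/s
Panel 2-3: Δb = 0.87 m, d̄ = (2.41+1.72)/2 = 2.065, v̄ = (0.45+0.35)/2 = 0.4 → q = 0.87×2.065×0.4 = 0.7186 m³/s
Panel 3-4: Δb = 0.72 m, d̄ = (1.72+1.73)/2 = 1.725, v̄ = (0.35+0.40)/2 = 0.375 → q = 0.72×1.725×0.375 = 0.4658 m³/s
Panel 4-5: Δb = 0.91 m, d̄ = (1.73+1.13)/2 = 1.43, v̄ = (0.40+0.28)/2 = 0.34 → q = 0.91×1.43×0.34 = 0.4424 m³/s
Panel 5-6: Δb = 0.77 m, d̄ = (1.13+0.00)/2 = 0.565, v̄ = (0.28+0.00)/2 = 0.14 → q = 0.77×0.565×0.14 = 0.06091 m³/s
Q = Σ q = 2.653 m³/s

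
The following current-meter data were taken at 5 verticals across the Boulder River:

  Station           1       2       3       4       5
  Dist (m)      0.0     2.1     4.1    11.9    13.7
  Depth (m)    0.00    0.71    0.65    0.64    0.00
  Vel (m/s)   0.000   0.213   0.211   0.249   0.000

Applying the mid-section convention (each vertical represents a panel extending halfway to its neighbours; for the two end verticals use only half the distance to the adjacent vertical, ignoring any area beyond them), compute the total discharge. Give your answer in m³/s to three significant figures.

1.75 m³/s

w_2 = (4.1 − 0.0)/2 = 2.05 m; q_2 = 0.213 × 0.71 × 2.05 = 0.3100 m³/s
w_3 = (11.9 − 2.1)/2 = 4.9 m; q_3 = 0.211 × 0.65 × 4.9 = 0.6720 m³/s
w_4 = (13.7 − 4.1)/2 = 4.8 m; q_4 = 0.249 × 0.64 × 4.8 = 0.7649 m³/s
Stations 1, 5 contribute zero (depth or velocity is 0).
Q = Σ qᵢ = 1.747 m³/s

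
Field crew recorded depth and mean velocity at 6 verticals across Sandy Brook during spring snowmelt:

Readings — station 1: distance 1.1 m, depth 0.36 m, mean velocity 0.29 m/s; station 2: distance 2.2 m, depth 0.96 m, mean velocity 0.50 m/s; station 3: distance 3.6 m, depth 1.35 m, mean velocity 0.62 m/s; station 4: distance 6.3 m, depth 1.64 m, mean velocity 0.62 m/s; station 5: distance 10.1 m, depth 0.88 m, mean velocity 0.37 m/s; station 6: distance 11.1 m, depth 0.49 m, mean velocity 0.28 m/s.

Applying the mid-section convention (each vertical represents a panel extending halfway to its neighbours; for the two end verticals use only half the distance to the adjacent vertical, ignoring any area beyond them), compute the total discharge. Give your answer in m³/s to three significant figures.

w_1 = (2.2 − 1.1)/2 = 0.55 m; q_1 = 0.29 × 0.36 × 0.55 = 0.05742 m³/s
w_2 = (3.6 − 1.1)/2 = 1.25 m; q_2 = 0.50 × 0.96 × 1.25 = 0.6000 m³/s
w_3 = (6.3 − 2.2)/2 = 2.05 m; q_3 = 0.62 × 1.35 × 2.05 = 1.716 m³/s
w_4 = (10.1 − 3.6)/2 = 3.25 m; q_4 = 0.62 × 1.64 × 3.25 = 3.305 m³/s
w_5 = (11.1 − 6.3)/2 = 2.4 m; q_5 = 0.37 × 0.88 × 2.4 = 0.7814 m³/s
w_6 = (11.1 − 10.1)/2 = 0.5 m; q_6 = 0.28 × 0.49 × 0.5 = 0.06860 m³/s
Q = Σ qᵢ = 6.528 m³/s

6.53 m³/s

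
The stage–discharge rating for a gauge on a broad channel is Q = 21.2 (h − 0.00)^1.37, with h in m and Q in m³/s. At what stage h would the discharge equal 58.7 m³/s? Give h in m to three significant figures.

h − h₀ = (Q/C)^(1/b) = (58.7/21.2)^(1/1.37) = 2.103 m
h = 0.00 + 2.103 = 2.103 m

2.10 m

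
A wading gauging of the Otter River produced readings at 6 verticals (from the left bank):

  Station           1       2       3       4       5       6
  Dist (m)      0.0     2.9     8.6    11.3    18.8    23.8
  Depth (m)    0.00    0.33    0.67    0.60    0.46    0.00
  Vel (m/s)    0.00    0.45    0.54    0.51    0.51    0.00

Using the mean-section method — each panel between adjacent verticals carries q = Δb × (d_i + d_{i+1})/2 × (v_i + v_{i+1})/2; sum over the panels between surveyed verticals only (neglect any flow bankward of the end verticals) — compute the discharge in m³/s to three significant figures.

4.74 m³/s

Panel 1-2: Δb = 2.9 m, d̄ = (0.00+0.33)/2 = 0.165, v̄ = (0.00+0.45)/2 = 0.225 → q = 2.9×0.165×0.225 = 0.1077 m³/s
Panel 2-3: Δb = 5.7 m, d̄ = (0.33+0.67)/2 = 0.5, v̄ = (0.45+0.54)/2 = 0.495 → q = 5.7×0.5×0.495 = 1.411 m³/s
Panel 3-4: Δb = 2.7 m, d̄ = (0.67+0.60)/2 = 0.635, v̄ = (0.54+0.51)/2 = 0.525 → q = 2.7×0.635×0.525 = 0.9001 m³/s
Panel 4-5: Δb = 7.5 m, d̄ = (0.60+0.46)/2 = 0.53, v̄ = (0.51+0.51)/2 = 0.51 → q = 7.5×0.53×0.51 = 2.027 m³/s
Panel 5-6: Δb = 5 m, d̄ = (0.46+0.00)/2 = 0.23, v̄ = (0.51+0.00)/2 = 0.255 → q = 5×0.23×0.255 = 0.2933 m³/s
Q = Σ q = 4.739 m³/s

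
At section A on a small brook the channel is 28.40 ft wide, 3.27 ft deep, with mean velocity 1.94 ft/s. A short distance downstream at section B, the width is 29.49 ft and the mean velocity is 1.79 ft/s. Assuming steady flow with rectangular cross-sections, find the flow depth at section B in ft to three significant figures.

Q = A₁V₁ = (28.40×3.27) × 1.94 = 180.2 ft³/s
d₂ = Q/(b₂ V₂) = 180.2/(29.49×1.79) = 3.413 ft

3.41 ft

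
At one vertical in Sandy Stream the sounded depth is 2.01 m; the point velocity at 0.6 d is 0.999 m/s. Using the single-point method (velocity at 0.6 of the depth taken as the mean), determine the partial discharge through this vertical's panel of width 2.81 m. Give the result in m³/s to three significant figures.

5.64 m³/s

v̄ = v₀.₆ = 0.999 m/s
q = v̄ × d × w = 0.9990 × 2.01 × 2.81 = 5.642 m³/s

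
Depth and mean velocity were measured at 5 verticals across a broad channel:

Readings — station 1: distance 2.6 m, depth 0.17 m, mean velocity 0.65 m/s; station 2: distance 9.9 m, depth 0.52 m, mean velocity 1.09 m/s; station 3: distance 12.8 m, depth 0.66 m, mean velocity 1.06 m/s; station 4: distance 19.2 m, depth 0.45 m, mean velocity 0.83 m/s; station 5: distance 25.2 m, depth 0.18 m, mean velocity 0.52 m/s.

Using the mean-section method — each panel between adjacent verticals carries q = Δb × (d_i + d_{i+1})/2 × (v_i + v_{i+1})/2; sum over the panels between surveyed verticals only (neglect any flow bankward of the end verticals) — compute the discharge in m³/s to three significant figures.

8.66 m³/s

Panel 1-2: Δb = 7.3 m, d̄ = (0.17+0.52)/2 = 0.345, v̄ = (0.65+1.09)/2 = 0.87 → q = 7.3×0.345×0.87 = 2.191 m³/s
Panel 2-3: Δb = 2.9 m, d̄ = (0.52+0.66)/2 = 0.59, v̄ = (1.09+1.06)/2 = 1.075 → q = 2.9×0.59×1.075 = 1.839 m³/s
Panel 3-4: Δb = 6.4 m, d̄ = (0.66+0.45)/2 = 0.555, v̄ = (1.06+0.83)/2 = 0.945 → q = 6.4×0.555×0.945 = 3.357 m³/s
Panel 4-5: Δb = 6 m, d̄ = (0.45+0.18)/2 = 0.315, v̄ = (0.83+0.52)/2 = 0.675 → q = 6×0.315×0.675 = 1.276 m³/s
Q = Σ q = 8.663 m³/s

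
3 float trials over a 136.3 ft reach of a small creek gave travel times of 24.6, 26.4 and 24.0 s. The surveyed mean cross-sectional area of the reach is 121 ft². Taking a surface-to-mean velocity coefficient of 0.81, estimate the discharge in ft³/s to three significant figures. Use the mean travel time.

534 ft³/s

t̄ = (24.6 + 26.4 + 24.0) / 3 = 25 s
v_surface = L / t̄ = 136.3 / 25 = 5.452 ft/s
v_mean = 0.81 × 5.452 = 4.416 ft/s
Q = A × v_mean = 121 × 4.416 = 534.4 ft³/s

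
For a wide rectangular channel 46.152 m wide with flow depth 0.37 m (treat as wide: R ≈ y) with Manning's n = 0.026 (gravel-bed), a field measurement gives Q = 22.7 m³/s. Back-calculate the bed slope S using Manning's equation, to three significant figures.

0.00450

A = b·y = 46.152 × 0.37 = 17.08 m²
Wide channel: R ≈ y = 0.37 m
S = (Q·n / (1·A·R^(2/3)))² = (22.7×0.026 / (1×17.08×0.5154))² = 0.004497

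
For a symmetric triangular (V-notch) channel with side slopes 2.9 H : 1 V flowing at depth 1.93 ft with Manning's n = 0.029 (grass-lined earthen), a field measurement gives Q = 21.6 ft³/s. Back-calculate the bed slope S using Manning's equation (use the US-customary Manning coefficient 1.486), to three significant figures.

0.00172

A = z·y² = 2.9×1.93² = 10.80 ft²
P = 2y√(1+z²) = 2×1.93×√(1+2.9²) = 11.84 ft
R = A/P = 10.80/11.84 = 0.9123 ft
S = (Q·n / (1.486·A·R^(2/3)))² = (21.6×0.029 / (1.486×10.80×0.9406))² = 0.001721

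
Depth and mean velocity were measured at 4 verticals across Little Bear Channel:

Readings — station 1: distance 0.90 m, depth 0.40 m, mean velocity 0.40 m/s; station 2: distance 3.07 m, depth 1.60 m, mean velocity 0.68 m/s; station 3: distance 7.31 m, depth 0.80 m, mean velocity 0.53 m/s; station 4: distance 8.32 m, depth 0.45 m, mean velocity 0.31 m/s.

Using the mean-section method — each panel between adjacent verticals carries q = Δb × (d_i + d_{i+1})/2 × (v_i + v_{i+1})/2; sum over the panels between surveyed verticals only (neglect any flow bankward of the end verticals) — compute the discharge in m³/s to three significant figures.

4.52 m³/s

Panel 1-2: Δb = 2.17 m, d̄ = (0.40+1.60)/2 = 1, v̄ = (0.40+0.68)/2 = 0.54 → q = 2.17×1×0.54 = 1.172 m³/s
Panel 2-3: Δb = 4.24 m, d̄ = (1.60+0.80)/2 = 1.2, v̄ = (0.68+0.53)/2 = 0.605 → q = 4.24×1.2×0.605 = 3.078 m³/s
Panel 3-4: Δb = 1.01 m, d̄ = (0.80+0.45)/2 = 0.625, v̄ = (0.53+0.31)/2 = 0.42 → q = 1.01×0.625×0.42 = 0.2651 m³/s
Q = Σ q = 4.515 m³/s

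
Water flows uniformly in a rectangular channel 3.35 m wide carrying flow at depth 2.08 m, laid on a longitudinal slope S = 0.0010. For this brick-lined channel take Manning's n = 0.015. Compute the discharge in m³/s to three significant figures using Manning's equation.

A = b·y = 3.35 × 2.08 = 6.968 m²
P = b + 2y = 3.35 + 2×2.08 = 7.510 m
R = A/P = 6.968/7.510 = 0.9278 m
Q = (1/n)·A·R^(2/3)·S^(1/2) = (1/0.015) × 6.968 × 0.9278^(2/3) × 0.0010^(1/2) = 13.97 m³/s

14.0 m³/s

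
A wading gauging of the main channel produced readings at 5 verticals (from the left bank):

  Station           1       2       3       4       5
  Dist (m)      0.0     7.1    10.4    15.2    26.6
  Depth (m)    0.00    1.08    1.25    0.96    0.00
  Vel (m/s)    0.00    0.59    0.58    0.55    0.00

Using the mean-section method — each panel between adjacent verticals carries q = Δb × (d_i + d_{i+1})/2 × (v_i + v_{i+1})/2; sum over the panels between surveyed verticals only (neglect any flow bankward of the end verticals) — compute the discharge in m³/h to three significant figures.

28400 m³/h

Panel 1-2: Δb = 7.1 m, d̄ = (0.00+1.08)/2 = 0.54, v̄ = (0.00+0.59)/2 = 0.295 → q = 7.1×0.54×0.295 = 1.131 m³/s
Panel 2-3: Δb = 3.3 m, d̄ = (1.08+1.25)/2 = 1.165, v̄ = (0.59+0.58)/2 = 0.585 → q = 3.3×1.165×0.585 = 2.249 m³/s
Panel 3-4: Δb = 4.8 m, d̄ = (1.25+0.96)/2 = 1.105, v̄ = (0.58+0.55)/2 = 0.565 → q = 4.8×1.105×0.565 = 2.997 m³/s
Panel 4-5: Δb = 11.4 m, d̄ = (0.96+0.00)/2 = 0.48, v̄ = (0.55+0.00)/2 = 0.275 → q = 11.4×0.48×0.275 = 1.505 m³/s
Q = Σ q = 7.882 m³/s
= 7.882 × 3600 = 28370 m³/h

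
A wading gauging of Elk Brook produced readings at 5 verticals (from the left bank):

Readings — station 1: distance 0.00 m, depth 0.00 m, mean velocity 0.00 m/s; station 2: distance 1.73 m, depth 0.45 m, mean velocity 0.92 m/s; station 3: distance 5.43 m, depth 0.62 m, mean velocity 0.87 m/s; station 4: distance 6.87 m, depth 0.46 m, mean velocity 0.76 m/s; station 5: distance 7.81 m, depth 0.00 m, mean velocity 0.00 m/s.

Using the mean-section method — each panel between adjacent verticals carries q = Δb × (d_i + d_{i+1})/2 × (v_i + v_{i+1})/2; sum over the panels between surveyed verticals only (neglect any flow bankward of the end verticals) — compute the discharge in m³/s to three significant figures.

Panel 1-2: Δb = 1.73 m, d̄ = (0.00+0.45)/2 = 0.225, v̄ = (0.00+0.92)/2 = 0.46 → q = 1.73×0.225×0.46 = 0.1791 m³/s
Panel 2-3: Δb = 3.7 m, d̄ = (0.45+0.62)/2 = 0.535, v̄ = (0.92+0.87)/2 = 0.895 → q = 3.7×0.535×0.895 = 1.772 m³/s
Panel 3-4: Δb = 1.44 m, d̄ = (0.62+0.46)/2 = 0.54, v̄ = (0.87+0.76)/2 = 0.815 → q = 1.44×0.54×0.815 = 0.6337 m³/s
Panel 4-5: Δb = 0.94 m, d̄ = (0.46+0.00)/2 = 0.23, v̄ = (0.76+0.00)/2 = 0.38 → q = 0.94×0.23×0.38 = 0.08216 m³/s
Q = Σ q = 2.667 m³/s

2.67 m³/s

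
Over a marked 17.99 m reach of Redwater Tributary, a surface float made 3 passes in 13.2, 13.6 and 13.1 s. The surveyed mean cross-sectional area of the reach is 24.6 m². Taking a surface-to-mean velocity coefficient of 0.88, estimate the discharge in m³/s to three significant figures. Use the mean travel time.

29.3 m³/s

t̄ = (13.2 + 13.6 + 13.1) / 3 = 13.3 s
v_surface = L / t̄ = 17.99 / 13.3 = 1.353 m/s
v_mean = 0.88 × 1.353 = 1.190 m/s
Q = A × v_mean = 24.6 × 1.190 = 29.28 m³/s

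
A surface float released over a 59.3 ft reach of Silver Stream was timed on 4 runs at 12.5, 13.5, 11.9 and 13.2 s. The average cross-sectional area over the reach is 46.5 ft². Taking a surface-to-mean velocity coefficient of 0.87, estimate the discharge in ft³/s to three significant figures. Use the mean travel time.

t̄ = (12.5 + 13.5 + 11.9 + 13.2) / 4 = 12.775 s
v_surface = L / t̄ = 59.3 / 12.775 = 4.642 ft/s
v_mean = 0.87 × 4.642 = 4.038 ft/s
Q = A × v_mean = 46.5 × 4.038 = 187.8 ft³/s

188 ft³/s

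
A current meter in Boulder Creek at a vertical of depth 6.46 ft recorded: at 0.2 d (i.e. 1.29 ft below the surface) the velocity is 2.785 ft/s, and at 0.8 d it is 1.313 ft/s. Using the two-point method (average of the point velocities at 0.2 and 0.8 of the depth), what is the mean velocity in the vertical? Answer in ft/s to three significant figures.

v̄ = (2.785 + 1.313) / 2 = 2.049 ft/s

2.05 ft/s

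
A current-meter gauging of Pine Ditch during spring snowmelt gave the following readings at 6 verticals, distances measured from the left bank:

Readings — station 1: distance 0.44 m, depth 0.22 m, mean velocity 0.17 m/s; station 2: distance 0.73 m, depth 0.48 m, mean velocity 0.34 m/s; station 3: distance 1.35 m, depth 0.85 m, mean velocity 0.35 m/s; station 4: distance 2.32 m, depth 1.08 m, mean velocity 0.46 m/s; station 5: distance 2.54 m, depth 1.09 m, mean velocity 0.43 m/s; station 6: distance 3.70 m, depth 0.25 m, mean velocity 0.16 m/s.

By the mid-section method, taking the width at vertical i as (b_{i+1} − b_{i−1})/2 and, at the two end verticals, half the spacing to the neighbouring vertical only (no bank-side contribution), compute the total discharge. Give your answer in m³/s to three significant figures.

w_1 = (0.73 − 0.44)/2 = 0.145 m; q_1 = 0.17 × 0.22 × 0.145 = 0.005423 m³/s
w_2 = (1.35 − 0.44)/2 = 0.455 m; q_2 = 0.34 × 0.48 × 0.455 = 0.07426 m³/s
w_3 = (2.32 − 0.73)/2 = 0.795 m; q_3 = 0.35 × 0.85 × 0.795 = 0.2365 m³/s
w_4 = (2.54 − 1.35)/2 = 0.595 m; q_4 = 0.46 × 1.08 × 0.595 = 0.2956 m³/s
w_5 = (3.70 − 2.32)/2 = 0.69 m; q_5 = 0.43 × 1.09 × 0.69 = 0.3234 m³/s
w_6 = (3.70 − 2.54)/2 = 0.58 m; q_6 = 0.16 × 0.25 × 0.58 = 0.02320 m³/s
Q = Σ qᵢ = 0.9584 m³/s

0.958 m³/s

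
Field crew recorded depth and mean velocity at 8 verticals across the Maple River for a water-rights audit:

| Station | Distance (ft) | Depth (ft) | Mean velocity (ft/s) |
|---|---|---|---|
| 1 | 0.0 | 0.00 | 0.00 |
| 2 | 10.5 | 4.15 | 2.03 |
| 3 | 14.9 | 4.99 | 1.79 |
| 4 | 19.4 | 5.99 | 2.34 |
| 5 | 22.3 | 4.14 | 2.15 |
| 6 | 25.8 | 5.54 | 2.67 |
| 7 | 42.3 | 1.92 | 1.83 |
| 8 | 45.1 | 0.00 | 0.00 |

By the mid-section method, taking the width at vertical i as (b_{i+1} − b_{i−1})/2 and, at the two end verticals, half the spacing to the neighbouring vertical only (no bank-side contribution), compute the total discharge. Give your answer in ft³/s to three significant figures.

365 ft³/s

w_2 = (14.9 − 0.0)/2 = 7.45 ft; q_2 = 2.03 × 4.15 × 7.45 = 62.76 ft³/s
w_3 = (19.4 − 10.5)/2 = 4.45 ft; q_3 = 1.79 × 4.99 × 4.45 = 39.75 ft³/s
w_4 = (22.3 − 14.9)/2 = 3.7 ft; q_4 = 2.34 × 5.99 × 3.7 = 51.86 ft³/s
w_5 = (25.8 − 19.4)/2 = 3.2 ft; q_5 = 2.15 × 4.14 × 3.2 = 28.48 ft³/s
w_6 = (42.3 − 22.3)/2 = 10 ft; q_6 = 2.67 × 5.54 × 10 = 147.9 ft³/s
w_7 = (45.1 − 25.8)/2 = 9.65 ft; q_7 = 1.83 × 1.92 × 9.65 = 33.91 ft³/s
Stations 1, 8 contribute zero (depth or velocity is 0).
Q = Σ qᵢ = 364.7 ft³/s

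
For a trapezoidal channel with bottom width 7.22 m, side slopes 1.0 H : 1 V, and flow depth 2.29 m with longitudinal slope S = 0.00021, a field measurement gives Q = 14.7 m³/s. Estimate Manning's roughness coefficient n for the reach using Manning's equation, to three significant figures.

A = (b + z·y)·y = (7.22 + 1.0×2.29)×2.29 = 21.78 m²
P = b + 2y√(1+z²) = 7.22 + 2×2.29×√(1+1.0²) = 13.70 m
R = A/P = 21.78/13.70 = 1.590 m
n = (1/Q)·A·R^(2/3)·S^(1/2) = (1/14.7) × 21.78 × 1.362 × 0.01449 = 0.02925

0.0292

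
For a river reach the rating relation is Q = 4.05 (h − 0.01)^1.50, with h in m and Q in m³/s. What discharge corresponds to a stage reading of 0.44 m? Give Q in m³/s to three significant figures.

1.14 m³/s

Q = 4.05 × (0.44 − 0.01)^1.50 = 4.05 × 0.43^1.50 = 1.142 m³/s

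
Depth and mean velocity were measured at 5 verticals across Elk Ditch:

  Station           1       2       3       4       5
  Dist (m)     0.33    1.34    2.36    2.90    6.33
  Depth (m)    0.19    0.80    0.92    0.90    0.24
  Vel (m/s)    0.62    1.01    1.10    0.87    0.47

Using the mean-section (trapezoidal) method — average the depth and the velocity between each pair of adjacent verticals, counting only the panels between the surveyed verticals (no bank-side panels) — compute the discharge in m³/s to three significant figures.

Panel 1-2: Δb = 1.01 m, d̄ = (0.19+0.80)/2 = 0.495, v̄ = (0.62+1.01)/2 = 0.815 → q = 1.01×0.495×0.815 = 0.4075 m³/s
Panel 2-3: Δb = 1.02 m, d̄ = (0.80+0.92)/2 = 0.86, v̄ = (1.01+1.10)/2 = 1.055 → q = 1.02×0.86×1.055 = 0.9254 m³/s
Panel 3-4: Δb = 0.54 m, d̄ = (0.92+0.90)/2 = 0.91, v̄ = (1.10+0.87)/2 = 0.985 → q = 0.54×0.91×0.985 = 0.4840 m³/s
Panel 4-5: Δb = 3.43 m, d̄ = (0.90+0.24)/2 = 0.57, v̄ = (0.87+0.47)/2 = 0.67 → q = 3.43×0.57×0.67 = 1.310 m³/s
Q = Σ q = 3.127 m³/s

3.13 m³/s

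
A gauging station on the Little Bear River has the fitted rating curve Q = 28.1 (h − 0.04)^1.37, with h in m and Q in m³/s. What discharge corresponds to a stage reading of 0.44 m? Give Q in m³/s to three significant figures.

8.01 m³/s

Q = 28.1 × (0.44 − 0.04)^1.37 = 28.1 × 0.4^1.37 = 8.008 m³/s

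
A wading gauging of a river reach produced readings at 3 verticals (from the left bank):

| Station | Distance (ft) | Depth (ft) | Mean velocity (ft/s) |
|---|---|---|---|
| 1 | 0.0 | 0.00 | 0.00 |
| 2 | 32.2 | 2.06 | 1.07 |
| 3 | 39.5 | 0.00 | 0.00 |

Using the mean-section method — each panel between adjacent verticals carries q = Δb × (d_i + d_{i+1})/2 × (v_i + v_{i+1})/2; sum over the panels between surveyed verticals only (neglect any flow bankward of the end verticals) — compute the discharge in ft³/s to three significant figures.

21.8 ft³/s

Panel 1-2: Δb = 32.2 ft, d̄ = (0.00+2.06)/2 = 1.03, v̄ = (0.00+1.07)/2 = 0.535 → q = 32.2×1.03×0.535 = 17.74 ft³/s
Panel 2-3: Δb = 7.3 ft, d̄ = (2.06+0.00)/2 = 1.03, v̄ = (1.07+0.00)/2 = 0.535 → q = 7.3×1.03×0.535 = 4.023 ft³/s
Q = Σ q = 21.77 ft³/s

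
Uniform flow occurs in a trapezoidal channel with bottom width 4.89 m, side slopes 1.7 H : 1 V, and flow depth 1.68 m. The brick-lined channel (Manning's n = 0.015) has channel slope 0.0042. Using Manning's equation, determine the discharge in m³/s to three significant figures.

61.0 m³/s

A = (b + z·y)·y = (4.89 + 1.7×1.68)×1.68 = 13.01 m²
P = b + 2y√(1+z²) = 4.89 + 2×1.68×√(1+1.7²) = 11.52 m
R = A/P = 13.01/11.52 = 1.130 m
Q = (1/n)·A·R^(2/3)·S^(1/2) = (1/0.015) × 13.01 × 1.130^(2/3) × 0.0042^(1/2) = 60.99 m³/s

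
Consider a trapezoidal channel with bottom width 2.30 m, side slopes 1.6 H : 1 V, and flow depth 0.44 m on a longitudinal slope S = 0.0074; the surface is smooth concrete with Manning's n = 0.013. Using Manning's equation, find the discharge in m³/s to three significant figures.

4.21 m³/s

A = (b + z·y)·y = (2.30 + 1.6×0.44)×0.44 = 1.322 m²
P = b + 2y√(1+z²) = 2.30 + 2×0.44×√(1+1.6²) = 3.960 m
R = A/P = 1.322/3.960 = 0.3337 m
Q = (1/n)·A·R^(2/3)·S^(1/2) = (1/0.013) × 1.322 × 0.3337^(2/3) × 0.0074^(1/2) = 4.208 m³/s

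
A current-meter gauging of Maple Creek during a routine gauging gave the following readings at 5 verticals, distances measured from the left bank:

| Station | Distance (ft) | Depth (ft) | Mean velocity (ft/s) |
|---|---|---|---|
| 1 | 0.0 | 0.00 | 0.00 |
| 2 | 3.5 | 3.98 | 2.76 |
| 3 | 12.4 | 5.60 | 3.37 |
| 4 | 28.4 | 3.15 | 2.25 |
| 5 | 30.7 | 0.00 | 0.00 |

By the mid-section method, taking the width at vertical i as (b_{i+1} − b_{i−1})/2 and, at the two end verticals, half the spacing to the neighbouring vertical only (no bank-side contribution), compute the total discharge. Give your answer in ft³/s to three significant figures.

368 ft³/s

w_2 = (12.4 − 0.0)/2 = 6.2 ft; q_2 = 2.76 × 3.98 × 6.2 = 68.11 ft³/s
w_3 = (28.4 − 3.5)/2 = 12.45 ft; q_3 = 3.37 × 5.60 × 12.45 = 235.0 ft³/s
w_4 = (30.7 − 12.4)/2 = 9.15 ft; q_4 = 2.25 × 3.15 × 9.15 = 64.85 ft³/s
Stations 1, 5 contribute zero (depth or velocity is 0).
Q = Σ qᵢ = 367.9 ft³/s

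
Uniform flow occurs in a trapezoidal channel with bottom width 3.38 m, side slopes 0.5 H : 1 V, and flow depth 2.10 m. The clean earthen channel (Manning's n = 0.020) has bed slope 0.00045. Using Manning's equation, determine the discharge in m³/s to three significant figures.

10.8 m³/s

A = (b + z·y)·y = (3.38 + 0.5×2.10)×2.10 = 9.303 m²
P = b + 2y√(1+z²) = 3.38 + 2×2.10×√(1+0.5²) = 8.076 m
R = A/P = 9.303/8.076 = 1.152 m
Q = (1/n)·A·R^(2/3)·S^(1/2) = (1/0.020) × 9.303 × 1.152^(2/3) × 0.00045^(1/2) = 10.84 m³/s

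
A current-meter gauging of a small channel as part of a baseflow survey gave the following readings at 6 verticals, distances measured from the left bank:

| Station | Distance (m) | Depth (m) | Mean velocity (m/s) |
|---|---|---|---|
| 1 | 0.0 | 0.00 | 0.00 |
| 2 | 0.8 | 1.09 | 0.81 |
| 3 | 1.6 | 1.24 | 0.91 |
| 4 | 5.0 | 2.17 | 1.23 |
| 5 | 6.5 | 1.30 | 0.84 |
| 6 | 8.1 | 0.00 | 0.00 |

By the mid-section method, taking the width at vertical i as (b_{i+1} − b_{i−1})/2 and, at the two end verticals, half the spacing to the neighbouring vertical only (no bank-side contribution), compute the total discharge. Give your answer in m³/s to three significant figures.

11.3 m³/s

w_2 = (1.6 − 0.0)/2 = 0.8 m; q_2 = 0.81 × 1.09 × 0.8 = 0.7063 m³/s
w_3 = (5.0 − 0.8)/2 = 2.1 m; q_3 = 0.91 × 1.24 × 2.1 = 2.370 m³/s
w_4 = (6.5 − 1.6)/2 = 2.45 m; q_4 = 1.23 × 2.17 × 2.45 = 6.539 m³/s
w_5 = (8.1 − 5.0)/2 = 1.55 m; q_5 = 0.84 × 1.30 × 1.55 = 1.693 m³/s
Stations 1, 6 contribute zero (depth or velocity is 0).
Q = Σ qᵢ = 11.31 m³/s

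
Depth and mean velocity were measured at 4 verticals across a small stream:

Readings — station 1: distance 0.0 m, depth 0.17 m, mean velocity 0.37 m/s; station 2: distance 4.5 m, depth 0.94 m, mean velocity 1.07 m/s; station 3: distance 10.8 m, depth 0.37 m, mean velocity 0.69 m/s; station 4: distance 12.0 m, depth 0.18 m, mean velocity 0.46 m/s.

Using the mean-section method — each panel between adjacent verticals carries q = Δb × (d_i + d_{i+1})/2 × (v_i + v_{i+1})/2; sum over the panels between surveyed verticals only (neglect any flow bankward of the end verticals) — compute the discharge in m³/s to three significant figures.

5.62 m³/s

Panel 1-2: Δb = 4.5 m, d̄ = (0.17+0.94)/2 = 0.555, v̄ = (0.37+1.07)/2 = 0.72 → q = 4.5×0.555×0.72 = 1.798 m³/s
Panel 2-3: Δb = 6.3 m, d̄ = (0.94+0.37)/2 = 0.655, v̄ = (1.07+0.69)/2 = 0.88 → q = 6.3×0.655×0.88 = 3.631 m³/s
Panel 3-4: Δb = 1.2 m, d̄ = (0.37+0.18)/2 = 0.275, v̄ = (0.69+0.46)/2 = 0.575 → q = 1.2×0.275×0.575 = 0.1898 m³/s
Q = Σ q = 5.619 m³/s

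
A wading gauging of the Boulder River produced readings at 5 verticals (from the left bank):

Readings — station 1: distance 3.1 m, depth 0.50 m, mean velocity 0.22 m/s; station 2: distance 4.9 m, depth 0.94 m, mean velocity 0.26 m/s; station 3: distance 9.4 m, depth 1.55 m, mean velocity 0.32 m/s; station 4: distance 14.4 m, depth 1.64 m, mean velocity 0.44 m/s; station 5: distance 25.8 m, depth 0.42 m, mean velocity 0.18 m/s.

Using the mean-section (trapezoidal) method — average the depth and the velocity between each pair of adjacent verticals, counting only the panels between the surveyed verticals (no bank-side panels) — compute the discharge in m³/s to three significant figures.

Panel 1-2: Δb = 1.8 m, d̄ = (0.50+0.94)/2 = 0.72, v̄ = (0.22+0.26)/2 = 0.24 → q = 1.8×0.72×0.24 = 0.3110 m³/s
Panel 2-3: Δb = 4.5 m, d̄ = (0.94+1.55)/2 = 1.245, v̄ = (0.26+0.32)/2 = 0.29 → q = 4.5×1.245×0.29 = 1.625 m³/s
Panel 3-4: Δb = 5 m, d̄ = (1.55+1.64)/2 = 1.595, v̄ = (0.32+0.44)/2 = 0.38 → q = 5×1.595×0.38 = 3.031 m³/s
Panel 4-5: Δb = 11.4 m, d̄ = (1.64+0.42)/2 = 1.03, v̄ = (0.44+0.18)/2 = 0.31 → q = 11.4×1.03×0.31 = 3.640 m³/s
Q = Σ q = 8.606 m³/s

8.61 m³/s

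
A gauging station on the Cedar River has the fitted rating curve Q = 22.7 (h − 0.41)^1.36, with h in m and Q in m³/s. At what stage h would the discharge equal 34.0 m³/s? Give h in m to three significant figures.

h − h₀ = (Q/C)^(1/b) = (34.0/22.7)^(1/1.36) = 1.346 m
h = 0.41 + 1.346 = 1.756 m

1.76 m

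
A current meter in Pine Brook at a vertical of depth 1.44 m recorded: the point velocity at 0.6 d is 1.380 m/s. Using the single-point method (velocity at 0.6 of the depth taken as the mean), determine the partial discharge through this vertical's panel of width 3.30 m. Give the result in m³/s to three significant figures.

v̄ = v₀.₆ = 1.380 m/s
q = v̄ × d × w = 1.380 × 1.44 × 3.30 = 6.558 m³/s

6.56 m³/s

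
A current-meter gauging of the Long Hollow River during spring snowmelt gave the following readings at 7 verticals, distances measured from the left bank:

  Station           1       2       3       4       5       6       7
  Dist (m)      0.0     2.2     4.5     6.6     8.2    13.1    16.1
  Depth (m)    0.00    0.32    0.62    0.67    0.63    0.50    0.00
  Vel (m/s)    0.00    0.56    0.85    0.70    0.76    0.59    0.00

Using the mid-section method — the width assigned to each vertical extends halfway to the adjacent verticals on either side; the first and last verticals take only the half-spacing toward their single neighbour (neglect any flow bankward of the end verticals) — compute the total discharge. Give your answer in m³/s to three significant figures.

5.15 m³/s

w_2 = (4.5 − 0.0)/2 = 2.25 m; q_2 = 0.56 × 0.32 × 2.25 = 0.4032 m³/s
w_3 = (6.6 − 2.2)/2 = 2.2 m; q_3 = 0.85 × 0.62 × 2.2 = 1.159 m³/s
w_4 = (8.2 − 4.5)/2 = 1.85 m; q_4 = 0.70 × 0.67 × 1.85 = 0.8677 m³/s
w_5 = (13.1 − 6.6)/2 = 3.25 m; q_5 = 0.76 × 0.63 × 3.25 = 1.556 m³/s
w_6 = (16.1 − 8.2)/2 = 3.95 m; q_6 = 0.59 × 0.50 × 3.95 = 1.165 m³/s
Stations 1, 7 contribute zero (depth or velocity is 0).
Q = Σ qᵢ = 5.152 m³/s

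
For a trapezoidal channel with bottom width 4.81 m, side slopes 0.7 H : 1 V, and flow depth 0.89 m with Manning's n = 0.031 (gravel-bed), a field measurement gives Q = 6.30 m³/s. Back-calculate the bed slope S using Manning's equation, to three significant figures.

A = (b + z·y)·y = (4.81 + 0.7×0.89)×0.89 = 4.835 m²
P = b + 2y√(1+z²) = 4.81 + 2×0.89×√(1+0.7²) = 6.983 m
R = A/P = 4.835/6.983 = 0.6925 m
S = (Q·n / (1·A·R^(2/3)))² = (6.30×0.031 / (1×4.835×0.7827))² = 0.002663

0.00266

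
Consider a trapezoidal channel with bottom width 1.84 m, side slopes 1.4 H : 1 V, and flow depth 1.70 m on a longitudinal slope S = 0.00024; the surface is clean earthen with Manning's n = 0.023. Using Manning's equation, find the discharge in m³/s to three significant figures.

4.61 m³/s

A = (b + z·y)·y = (1.84 + 1.4×1.70)×1.70 = 7.174 m²
P = b + 2y√(1+z²) = 1.84 + 2×1.70×√(1+1.4²) = 7.690 m
R = A/P = 7.174/7.690 = 0.9330 m
Q = (1/n)·A·R^(2/3)·S^(1/2) = (1/0.023) × 7.174 × 0.9330^(2/3) × 0.00024^(1/2) = 4.614 m³/s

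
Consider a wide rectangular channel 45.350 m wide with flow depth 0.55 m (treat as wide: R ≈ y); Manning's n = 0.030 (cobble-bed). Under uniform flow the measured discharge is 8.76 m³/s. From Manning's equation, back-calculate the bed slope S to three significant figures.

A = b·y = 45.350 × 0.55 = 24.94 m²
Wide channel: R ≈ y = 0.55 m
S = (Q·n / (1·A·R^(2/3)))² = (8.76×0.030 / (1×24.94×0.6713))² = 0.0002464

0.000246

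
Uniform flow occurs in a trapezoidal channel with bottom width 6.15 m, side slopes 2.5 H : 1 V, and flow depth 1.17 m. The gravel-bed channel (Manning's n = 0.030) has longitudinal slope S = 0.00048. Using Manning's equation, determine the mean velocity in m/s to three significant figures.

A = (b + z·y)·y = (6.15 + 2.5×1.17)×1.17 = 10.62 m²
P = b + 2y√(1+z²) = 6.15 + 2×1.17×√(1+2.5²) = 12.45 m
R = A/P = 10.62/12.45 = 0.8528 m
Q = (1/n)·A·R^(2/3)·S^(1/2) = (1/0.030) × 10.62 × 0.8528^(2/3) × 0.00048^(1/2) = 6.973 m³/s
V = Q/A = 6.973/10.62 = 0.6567 m/s

0.657 m/s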